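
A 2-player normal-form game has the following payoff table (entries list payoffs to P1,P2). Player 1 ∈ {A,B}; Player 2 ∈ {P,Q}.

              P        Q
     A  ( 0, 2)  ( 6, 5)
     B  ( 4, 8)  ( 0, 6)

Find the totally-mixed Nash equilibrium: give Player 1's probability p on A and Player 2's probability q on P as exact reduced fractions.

p=2/5, q=3/5

P1 indiff ⇒ q·0+(1-q)·6 = q·4+(1-q)·0 ⇒ q(-4) = (1-q)(-6) ⇒ q = 3/5
P2 indiff ⇒ p·2+(1-p)·8 = p·5+(1-p)·6 ⇒ p(-3) = (1-p)(-2) ⇒ p = 2/5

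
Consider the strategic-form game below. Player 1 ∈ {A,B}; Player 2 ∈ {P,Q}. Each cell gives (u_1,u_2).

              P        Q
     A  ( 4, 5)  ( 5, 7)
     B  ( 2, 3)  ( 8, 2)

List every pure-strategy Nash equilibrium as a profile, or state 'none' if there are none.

Equilibria: none

(A,P): not NE [P2→Q gives 7>5]
(A,Q): not NE [P1→B gives 8>5]
(B,P): not NE [P1→A gives 4>2]
(B,Q): not NE [P2→P gives 3>2]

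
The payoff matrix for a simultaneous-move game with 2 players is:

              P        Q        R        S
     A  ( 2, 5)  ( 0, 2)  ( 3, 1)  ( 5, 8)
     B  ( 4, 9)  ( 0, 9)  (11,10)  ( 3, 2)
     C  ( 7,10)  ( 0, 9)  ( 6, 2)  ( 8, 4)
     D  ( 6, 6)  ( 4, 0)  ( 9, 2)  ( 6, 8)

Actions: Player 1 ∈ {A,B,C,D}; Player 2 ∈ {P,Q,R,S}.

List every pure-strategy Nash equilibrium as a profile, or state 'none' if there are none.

Nash profiles: (B,R), (C,P)

(A,P): not NE [P1→C gives 7>2; P2→S gives 8>5]
(A,Q): not NE [P1→D gives 4>0; P2→S gives 8>2]
(A,R): not NE [P1→B gives 11>3; P2→S gives 8>1]
(A,S): not NE [P1→C gives 8>5]
(B,P): not NE [P1→C gives 7>4; P2→R gives 10>9]
(B,Q): not NE [P1→D gives 4>0; P2→R gives 10>9]
(B,R): NE
(B,S): not NE [P1→C gives 8>3; P2→R gives 10>2]
(C,P): NE
(C,Q): not NE [P1→D gives 4>0; P2→P gives 10>9]
(C,R): not NE [P1→B gives 11>6; P2→P gives 10>2]
(C,S): not NE [P2→P gives 10>4]
(D,P): not NE [P1→C gives 7>6; P2→S gives 8>6]
(D,Q): not NE [P2→S gives 8>0]
(D,R): not NE [P1→B gives 11>9; P2→S gives 8>2]
(D,S): not NE [P1→C gives 8>6]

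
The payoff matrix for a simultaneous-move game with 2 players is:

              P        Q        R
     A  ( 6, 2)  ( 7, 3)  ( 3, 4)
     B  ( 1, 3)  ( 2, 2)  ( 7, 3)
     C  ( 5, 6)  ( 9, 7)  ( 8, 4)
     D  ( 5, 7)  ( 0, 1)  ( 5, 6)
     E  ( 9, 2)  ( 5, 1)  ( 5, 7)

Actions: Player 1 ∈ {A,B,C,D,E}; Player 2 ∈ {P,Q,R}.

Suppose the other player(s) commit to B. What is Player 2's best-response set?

u_2(P vs B) = 3
u_2(Q vs B) = 2
u_2(R vs B) = 3
max payoff 3 at {P,R}

P2 best: {P,R}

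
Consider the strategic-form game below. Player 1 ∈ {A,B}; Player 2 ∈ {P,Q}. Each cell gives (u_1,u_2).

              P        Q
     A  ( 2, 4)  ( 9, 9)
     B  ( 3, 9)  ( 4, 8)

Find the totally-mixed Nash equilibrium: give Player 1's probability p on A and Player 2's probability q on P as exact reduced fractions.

p=1/6, q=5/6

P1 indiff ⇒ q·2+(1-q)·9 = q·3+(1-q)·4 ⇒ q(-1) = (1-q)(-5) ⇒ q = 5/6
P2 indiff ⇒ p·4+(1-p)·9 = p·9+(1-p)·8 ⇒ p(-5) = (1-p)(-1) ⇒ p = 1/6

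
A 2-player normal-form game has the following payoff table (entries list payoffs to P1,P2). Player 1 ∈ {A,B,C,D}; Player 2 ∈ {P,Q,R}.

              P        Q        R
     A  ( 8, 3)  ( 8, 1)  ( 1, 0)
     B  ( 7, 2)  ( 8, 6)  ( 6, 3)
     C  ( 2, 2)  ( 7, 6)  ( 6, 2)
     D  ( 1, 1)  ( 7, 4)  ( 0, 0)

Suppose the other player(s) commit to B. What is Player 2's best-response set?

u_2(P vs B) = 2
u_2(Q vs B) = 6
u_2(R vs B) = 3
max payoff 6 at {Q}

BR_2 = {Q}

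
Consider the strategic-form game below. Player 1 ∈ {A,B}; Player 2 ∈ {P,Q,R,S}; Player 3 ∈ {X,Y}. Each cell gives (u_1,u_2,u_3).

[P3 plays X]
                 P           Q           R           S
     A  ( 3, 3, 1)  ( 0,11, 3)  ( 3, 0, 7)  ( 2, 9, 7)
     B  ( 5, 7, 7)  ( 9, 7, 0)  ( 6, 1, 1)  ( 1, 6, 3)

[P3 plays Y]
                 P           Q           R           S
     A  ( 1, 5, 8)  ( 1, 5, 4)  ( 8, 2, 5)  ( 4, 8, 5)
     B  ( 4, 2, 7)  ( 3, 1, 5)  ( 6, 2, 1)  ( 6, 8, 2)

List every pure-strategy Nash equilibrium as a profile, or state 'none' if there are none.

(A,P,X): not NE [P1→B gives 5>3; P2→Q gives 11>3; P3→Y gives 8>1]
(A,P,Y): not NE [P1→B gives 4>1; P2→S gives 8>5]
(A,Q,X): not NE [P1→B gives 9>0; P3→Y gives 4>3]
(A,Q,Y): not NE [P1→B gives 3>1; P2→S gives 8>5]
(A,R,X): not NE [P1→B gives 6>3; P2→Q gives 11>0]
(A,R,Y): not NE [P2→S gives 8>2; P3→X gives 7>5]
(A,S,X): not NE [P2→Q gives 11>9]
(A,S,Y): not NE [P1→B gives 6>4; P3→X gives 7>5]
(B,P,X): NE
(B,P,Y): not NE [P2→S gives 8>2]
(B,Q,X): not NE [P3→Y gives 5>0]
(B,Q,Y): not NE [P2→S gives 8>1]
(B,R,X): not NE [P2→Q gives 7>1]
(B,R,Y): not NE [P1→A gives 8>6; P2→S gives 8>2]
(B,S,X): not NE [P1→A gives 2>1; P2→Q gives 7>6]
(B,S,Y): not NE [P3→X gives 3>2]

PSNE = {(B,P,X)}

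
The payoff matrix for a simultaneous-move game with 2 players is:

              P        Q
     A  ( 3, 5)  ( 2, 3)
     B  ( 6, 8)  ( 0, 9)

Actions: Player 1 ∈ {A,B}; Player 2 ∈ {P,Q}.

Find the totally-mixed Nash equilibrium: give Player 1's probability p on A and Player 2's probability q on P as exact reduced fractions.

P1 indiff ⇒ q·3+(1-q)·2 = q·6+(1-q)·0 ⇒ q(-3) = (1-q)(-2) ⇒ q = 2/5
P2 indiff ⇒ p·5+(1-p)·8 = p·3+(1-p)·9 ⇒ p(2) = (1-p)(1) ⇒ p = 1/3

p=1/3, q=2/5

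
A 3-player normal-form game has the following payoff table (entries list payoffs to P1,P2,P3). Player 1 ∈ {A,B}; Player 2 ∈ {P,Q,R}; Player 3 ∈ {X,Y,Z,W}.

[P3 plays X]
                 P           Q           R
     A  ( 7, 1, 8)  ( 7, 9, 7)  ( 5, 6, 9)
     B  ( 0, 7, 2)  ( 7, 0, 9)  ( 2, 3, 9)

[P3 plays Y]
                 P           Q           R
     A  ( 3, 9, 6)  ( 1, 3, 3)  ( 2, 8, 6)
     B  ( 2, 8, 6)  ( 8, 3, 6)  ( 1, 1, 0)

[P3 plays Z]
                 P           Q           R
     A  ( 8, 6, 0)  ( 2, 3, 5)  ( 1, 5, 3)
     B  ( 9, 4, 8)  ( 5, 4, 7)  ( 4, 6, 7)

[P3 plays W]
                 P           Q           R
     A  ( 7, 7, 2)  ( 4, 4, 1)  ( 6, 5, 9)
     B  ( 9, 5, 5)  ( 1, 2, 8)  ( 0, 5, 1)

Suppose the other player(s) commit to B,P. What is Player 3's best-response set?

u_3(X vs B,P) = 2
u_3(Y vs B,P) = 6
u_3(Z vs B,P) = 8
u_3(W vs B,P) = 5
max payoff 8 at {Z}

argmax u_3 = {Z}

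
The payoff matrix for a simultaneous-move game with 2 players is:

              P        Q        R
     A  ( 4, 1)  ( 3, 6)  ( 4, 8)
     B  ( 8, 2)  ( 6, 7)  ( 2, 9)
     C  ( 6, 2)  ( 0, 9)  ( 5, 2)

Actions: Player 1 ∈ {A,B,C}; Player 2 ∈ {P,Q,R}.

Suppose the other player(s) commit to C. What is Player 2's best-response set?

u_2(P vs C) = 2
u_2(Q vs C) = 9
u_2(R vs C) = 2
max payoff 9 at {Q}

P2 best: {Q}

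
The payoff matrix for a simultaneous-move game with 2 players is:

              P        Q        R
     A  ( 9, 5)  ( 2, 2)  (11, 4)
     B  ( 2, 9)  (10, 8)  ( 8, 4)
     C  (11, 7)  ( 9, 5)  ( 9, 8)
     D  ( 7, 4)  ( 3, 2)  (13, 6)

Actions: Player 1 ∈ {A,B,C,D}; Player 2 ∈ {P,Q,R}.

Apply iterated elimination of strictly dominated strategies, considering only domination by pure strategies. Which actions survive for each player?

P2 drop Q (P beats it: A:5>2 B:9>8 C:7>5 D:4>2)
P1 drop B (A beats it: P:9>2 R:11>8)
P1→{A,C,D} P2→{P,R}

Survivors P1:{A,C,D} P2:{P,R}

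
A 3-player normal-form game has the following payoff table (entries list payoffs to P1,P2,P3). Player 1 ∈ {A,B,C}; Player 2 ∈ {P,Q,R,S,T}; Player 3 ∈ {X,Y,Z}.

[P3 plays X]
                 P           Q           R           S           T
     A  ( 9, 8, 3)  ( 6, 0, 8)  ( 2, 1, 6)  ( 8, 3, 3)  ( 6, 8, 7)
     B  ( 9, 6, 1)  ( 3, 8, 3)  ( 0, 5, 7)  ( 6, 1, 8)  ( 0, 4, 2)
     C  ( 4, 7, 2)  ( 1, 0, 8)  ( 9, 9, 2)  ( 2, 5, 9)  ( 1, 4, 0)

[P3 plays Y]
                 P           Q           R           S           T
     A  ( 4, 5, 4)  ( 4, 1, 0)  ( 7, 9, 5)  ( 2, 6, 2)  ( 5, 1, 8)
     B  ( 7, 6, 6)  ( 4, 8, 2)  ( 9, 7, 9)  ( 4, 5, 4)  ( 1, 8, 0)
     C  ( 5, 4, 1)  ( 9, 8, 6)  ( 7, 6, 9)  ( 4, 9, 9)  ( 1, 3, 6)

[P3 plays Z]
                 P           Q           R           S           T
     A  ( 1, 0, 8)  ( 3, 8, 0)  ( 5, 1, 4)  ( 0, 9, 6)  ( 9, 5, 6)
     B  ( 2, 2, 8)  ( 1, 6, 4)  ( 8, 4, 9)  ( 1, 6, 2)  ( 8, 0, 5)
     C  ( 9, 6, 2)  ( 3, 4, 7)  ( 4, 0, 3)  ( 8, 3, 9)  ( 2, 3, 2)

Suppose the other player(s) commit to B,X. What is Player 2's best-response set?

u_2(P vs B,X) = 6
u_2(Q vs B,X) = 8
u_2(R vs B,X) = 5
u_2(S vs B,X) = 1
u_2(T vs B,X) = 4
max payoff 8 at {Q}

P2 best: {Q}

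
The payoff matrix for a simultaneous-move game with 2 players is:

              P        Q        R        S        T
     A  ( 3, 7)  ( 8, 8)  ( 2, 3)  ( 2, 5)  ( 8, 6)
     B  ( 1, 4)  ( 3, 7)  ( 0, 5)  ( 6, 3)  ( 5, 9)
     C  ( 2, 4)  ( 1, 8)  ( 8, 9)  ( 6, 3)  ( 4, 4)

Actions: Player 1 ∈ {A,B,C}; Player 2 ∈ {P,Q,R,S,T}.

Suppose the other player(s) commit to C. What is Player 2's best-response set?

u_2(P vs C) = 4
u_2(Q vs C) = 8
u_2(R vs C) = 9
u_2(S vs C) = 3
u_2(T vs C) = 4
max payoff 9 at {R}

argmax u_2 = {R}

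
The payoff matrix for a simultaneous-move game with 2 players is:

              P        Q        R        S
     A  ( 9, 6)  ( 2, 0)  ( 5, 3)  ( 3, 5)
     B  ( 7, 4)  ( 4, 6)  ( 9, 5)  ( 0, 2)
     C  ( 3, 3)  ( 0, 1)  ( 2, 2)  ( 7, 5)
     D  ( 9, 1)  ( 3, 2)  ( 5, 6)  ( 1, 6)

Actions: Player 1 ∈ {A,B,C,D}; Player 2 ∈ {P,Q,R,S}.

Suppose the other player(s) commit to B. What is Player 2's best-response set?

u_2(P vs B) = 4
u_2(Q vs B) = 6
u_2(R vs B) = 5
u_2(S vs B) = 2
max payoff 6 at {Q}

BR_2 = {Q}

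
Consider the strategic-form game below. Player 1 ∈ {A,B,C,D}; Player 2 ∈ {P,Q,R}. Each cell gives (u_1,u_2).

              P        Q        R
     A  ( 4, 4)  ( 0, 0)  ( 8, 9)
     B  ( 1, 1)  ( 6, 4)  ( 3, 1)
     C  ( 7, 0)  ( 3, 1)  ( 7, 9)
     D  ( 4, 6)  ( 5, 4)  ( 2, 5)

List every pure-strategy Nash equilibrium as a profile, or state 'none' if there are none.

PSNE = {(A,R), (B,Q)}

(A,P): not NE [P1→C gives 7>4; P2→R gives 9>4]
(A,Q): not NE [P1→B gives 6>0; P2→R gives 9>0]
(A,R): NE
(B,P): not NE [P1→C gives 7>1; P2→Q gives 4>1]
(B,Q): NE
(B,R): not NE [P1→A gives 8>3; P2→Q gives 4>1]
(C,P): not NE [P2→R gives 9>0]
(C,Q): not NE [P1→B gives 6>3; P2→R gives 9>1]
(C,R): not NE [P1→A gives 8>7]
(D,P): not NE [P1→C gives 7>4]
(D,Q): not NE [P1→B gives 6>5; P2→P gives 6>4]
(D,R): not NE [P1→A gives 8>2; P2→P gives 6>5]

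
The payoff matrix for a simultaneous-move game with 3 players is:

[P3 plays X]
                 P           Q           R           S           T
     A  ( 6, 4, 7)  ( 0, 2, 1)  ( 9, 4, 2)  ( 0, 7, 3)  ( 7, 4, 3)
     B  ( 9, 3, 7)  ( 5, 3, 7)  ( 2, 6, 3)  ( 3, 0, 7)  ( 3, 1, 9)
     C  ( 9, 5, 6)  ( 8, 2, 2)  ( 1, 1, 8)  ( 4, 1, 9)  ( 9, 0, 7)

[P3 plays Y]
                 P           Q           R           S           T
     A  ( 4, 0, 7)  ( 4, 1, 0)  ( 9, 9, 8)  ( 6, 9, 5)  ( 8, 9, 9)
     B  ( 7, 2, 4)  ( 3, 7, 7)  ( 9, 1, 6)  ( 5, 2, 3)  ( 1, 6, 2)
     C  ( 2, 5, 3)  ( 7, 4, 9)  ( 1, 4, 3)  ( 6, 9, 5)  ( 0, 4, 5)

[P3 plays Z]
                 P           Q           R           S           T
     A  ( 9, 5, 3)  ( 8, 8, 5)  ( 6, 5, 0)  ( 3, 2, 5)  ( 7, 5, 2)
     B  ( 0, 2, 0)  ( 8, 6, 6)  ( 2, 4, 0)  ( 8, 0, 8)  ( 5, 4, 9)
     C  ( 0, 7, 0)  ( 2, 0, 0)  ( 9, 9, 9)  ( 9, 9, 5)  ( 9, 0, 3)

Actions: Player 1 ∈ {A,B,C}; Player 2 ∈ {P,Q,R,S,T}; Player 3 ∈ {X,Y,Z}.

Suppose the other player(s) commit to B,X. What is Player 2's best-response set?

u_2(P vs B,X) = 3
u_2(Q vs B,X) = 3
u_2(R vs B,X) = 6
u_2(S vs B,X) = 0
u_2(T vs B,X) = 1
max payoff 6 at {R}

P2 best: {R}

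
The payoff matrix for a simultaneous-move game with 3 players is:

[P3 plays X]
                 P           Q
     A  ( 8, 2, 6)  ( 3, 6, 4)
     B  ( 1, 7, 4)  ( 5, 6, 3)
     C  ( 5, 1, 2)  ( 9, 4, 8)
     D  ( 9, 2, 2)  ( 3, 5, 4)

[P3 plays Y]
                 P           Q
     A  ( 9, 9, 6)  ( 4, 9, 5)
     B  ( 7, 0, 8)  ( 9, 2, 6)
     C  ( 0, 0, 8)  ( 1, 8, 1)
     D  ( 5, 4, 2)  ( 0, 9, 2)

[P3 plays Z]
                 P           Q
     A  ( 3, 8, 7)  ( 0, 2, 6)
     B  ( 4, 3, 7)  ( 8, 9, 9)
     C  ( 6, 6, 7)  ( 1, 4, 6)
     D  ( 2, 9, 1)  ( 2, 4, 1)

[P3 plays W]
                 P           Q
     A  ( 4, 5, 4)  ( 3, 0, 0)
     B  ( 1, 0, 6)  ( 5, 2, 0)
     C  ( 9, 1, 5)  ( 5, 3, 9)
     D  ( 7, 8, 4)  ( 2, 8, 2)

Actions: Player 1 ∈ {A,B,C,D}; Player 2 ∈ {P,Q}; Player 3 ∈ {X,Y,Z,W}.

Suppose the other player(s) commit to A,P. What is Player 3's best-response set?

argmax u_3 = {Z}

u_3(X vs A,P) = 6
u_3(Y vs A,P) = 6
u_3(Z vs A,P) = 7
u_3(W vs A,P) = 4
max payoff 7 at {Z}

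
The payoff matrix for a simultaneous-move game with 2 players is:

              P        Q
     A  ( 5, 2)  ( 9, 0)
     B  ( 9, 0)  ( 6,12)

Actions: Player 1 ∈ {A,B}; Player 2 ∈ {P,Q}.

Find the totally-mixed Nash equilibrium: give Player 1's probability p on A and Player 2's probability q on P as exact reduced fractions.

p=6/7, q=3/7

P1 indiff ⇒ q·5+(1-q)·9 = q·9+(1-q)·6 ⇒ q(-4) = (1-q)(-3) ⇒ q = 3/7
P2 indiff ⇒ p·2+(1-p)·0 = p·0+(1-p)·12 ⇒ p(2) = (1-p)(12) ⇒ p = 6/7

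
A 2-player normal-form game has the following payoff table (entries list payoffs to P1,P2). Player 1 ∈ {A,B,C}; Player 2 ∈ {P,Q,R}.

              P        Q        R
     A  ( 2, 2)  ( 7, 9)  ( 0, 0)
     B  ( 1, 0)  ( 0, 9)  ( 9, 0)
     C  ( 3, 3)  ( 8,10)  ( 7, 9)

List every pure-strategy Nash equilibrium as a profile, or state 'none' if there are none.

(A,P): not NE [P1→C gives 3>2; P2→Q gives 9>2]
(A,Q): not NE [P1→C gives 8>7]
(A,R): not NE [P1→B gives 9>0; P2→Q gives 9>0]
(B,P): not NE [P1→C gives 3>1; P2→Q gives 9>0]
(B,Q): not NE [P1→C gives 8>0]
(B,R): not NE [P2→Q gives 9>0]
(C,P): not NE [P2→Q gives 10>3]
(C,Q): NE
(C,R): not NE [P1→B gives 9>7; P2→Q gives 10>9]

Nash profiles: (C,Q)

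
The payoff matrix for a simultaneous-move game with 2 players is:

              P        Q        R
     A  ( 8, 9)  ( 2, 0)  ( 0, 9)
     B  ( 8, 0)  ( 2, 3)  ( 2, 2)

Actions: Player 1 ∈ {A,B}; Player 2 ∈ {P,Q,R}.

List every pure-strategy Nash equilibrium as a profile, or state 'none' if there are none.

NE set: (A,P), (B,Q)

(A,P): NE
(A,Q): not NE [P2→R gives 9>0]
(A,R): not NE [P1→B gives 2>0]
(B,P): not NE [P2→Q gives 3>0]
(B,Q): NE
(B,R): not NE [P2→Q gives 3>2]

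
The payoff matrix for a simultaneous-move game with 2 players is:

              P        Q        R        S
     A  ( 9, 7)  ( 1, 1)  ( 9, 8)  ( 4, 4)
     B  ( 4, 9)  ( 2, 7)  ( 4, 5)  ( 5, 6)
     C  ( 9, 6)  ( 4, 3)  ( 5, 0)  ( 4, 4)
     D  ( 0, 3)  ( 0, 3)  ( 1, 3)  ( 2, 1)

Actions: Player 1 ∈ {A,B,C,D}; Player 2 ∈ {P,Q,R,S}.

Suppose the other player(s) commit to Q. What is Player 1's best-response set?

P1 best: {C}

u_1(A vs Q) = 1
u_1(B vs Q) = 2
u_1(C vs Q) = 4
u_1(D vs Q) = 0
max payoff 4 at {C}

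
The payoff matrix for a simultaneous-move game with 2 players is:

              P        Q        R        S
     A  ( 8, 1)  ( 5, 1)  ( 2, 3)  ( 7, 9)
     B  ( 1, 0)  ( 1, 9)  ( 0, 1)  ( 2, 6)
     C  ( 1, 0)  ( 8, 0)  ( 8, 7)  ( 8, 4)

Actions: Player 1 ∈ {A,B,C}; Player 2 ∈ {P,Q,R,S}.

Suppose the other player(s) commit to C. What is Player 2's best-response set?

u_2(P vs C) = 0
u_2(Q vs C) = 0
u_2(R vs C) = 7
u_2(S vs C) = 4
max payoff 7 at {R}

argmax u_2 = {R}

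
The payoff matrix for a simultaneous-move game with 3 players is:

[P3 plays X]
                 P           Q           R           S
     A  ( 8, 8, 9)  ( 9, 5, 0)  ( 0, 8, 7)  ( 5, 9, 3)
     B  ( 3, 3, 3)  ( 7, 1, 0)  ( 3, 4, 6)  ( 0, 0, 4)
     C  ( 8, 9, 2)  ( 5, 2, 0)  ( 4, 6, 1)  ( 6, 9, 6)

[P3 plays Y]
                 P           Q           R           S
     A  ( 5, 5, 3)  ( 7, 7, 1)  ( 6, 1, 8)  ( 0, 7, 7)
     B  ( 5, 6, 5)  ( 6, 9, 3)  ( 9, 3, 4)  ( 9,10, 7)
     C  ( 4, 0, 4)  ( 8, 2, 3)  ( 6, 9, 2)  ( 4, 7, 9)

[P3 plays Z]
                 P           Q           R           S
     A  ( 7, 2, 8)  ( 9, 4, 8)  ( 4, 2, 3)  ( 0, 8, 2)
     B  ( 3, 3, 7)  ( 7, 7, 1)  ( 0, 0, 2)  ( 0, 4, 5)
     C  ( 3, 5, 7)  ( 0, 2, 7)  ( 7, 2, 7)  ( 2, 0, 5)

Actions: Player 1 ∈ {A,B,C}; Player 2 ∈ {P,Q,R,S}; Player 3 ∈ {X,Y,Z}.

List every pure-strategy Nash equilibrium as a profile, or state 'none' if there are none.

(A,P,X): not NE [P2→S gives 9>8]
(A,P,Y): not NE [P2→S gives 7>5; P3→X gives 9>3]
(A,P,Z): not NE [P2→S gives 8>2; P3→X gives 9>8]
(A,Q,X): not NE [P2→S gives 9>5; P3→Z gives 8>0]
(A,Q,Y): not NE [P1→C gives 8>7; P3→Z gives 8>1]
(A,Q,Z): not NE [P2→S gives 8>4]
(A,R,X): not NE [P1→C gives 4>0; P2→S gives 9>8; P3→Y gives 8>7]
(A,R,Y): not NE [P1→B gives 9>6; P2→S gives 7>1]
(A,R,Z): not NE [P1→C gives 7>4; P2→S gives 8>2; P3→Y gives 8>3]
(A,S,X): not NE [P1→C gives 6>5; P3→Y gives 7>3]
(A,S,Y): not NE [P1→B gives 9>0]
(A,S,Z): not NE [P1→C gives 2>0; P3→Y gives 7>2]
(B,P,X): not NE [P1→C gives 8>3; P2→R gives 4>3; P3→Z gives 7>3]
(B,P,Y): not NE [P2→S gives 10>6; P3→Z gives 7>5]
(B,P,Z): not NE [P1→A gives 7>3; P2→Q gives 7>3]
(B,Q,X): not NE [P1→A gives 9>7; P2→R gives 4>1; P3→Y gives 3>0]
(B,Q,Y): not NE [P1→C gives 8>6; P2→S gives 10>9]
(B,Q,Z): not NE [P1→A gives 9>7; P3→Y gives 3>1]
(B,R,X): not NE [P1→C gives 4>3]
(B,R,Y): not NE [P2→S gives 10>3; P3→X gives 6>4]
(B,R,Z): not NE [P1→C gives 7>0; P2→Q gives 7>0; P3→X gives 6>2]
(B,S,X): not NE [P1→C gives 6>0; P2→R gives 4>0; P3→Y gives 7>4]
(B,S,Y): NE
(B,S,Z): not NE [P1→C gives 2>0; P2→Q gives 7>4; P3→Y gives 7>5]
(C,P,X): not NE [P3→Z gives 7>2]
(C,P,Y): not NE [P1→B gives 5>4; P2→R gives 9>0; P3→Z gives 7>4]
(C,P,Z): not NE [P1→A gives 7>3]
(C,Q,X): not NE [P1→A gives 9>5; P2→S gives 9>2; P3→Z gives 7>0]
(C,Q,Y): not NE [P2→R gives 9>2; P3→Z gives 7>3]
(C,Q,Z): not NE [P1→A gives 9>0; P2→P gives 5>2]
(C,R,X): not NE [P2→S gives 9>6; P3→Z gives 7>1]
(C,R,Y): not NE [P1→B gives 9>6; P3→Z gives 7>2]
(C,R,Z): not NE [P2→P gives 5>2]
(C,S,X): not NE [P3→Y gives 9>6]
(C,S,Y): not NE [P1→B gives 9>4; P2→R gives 9>7]
(C,S,Z): not NE [P2→P gives 5>0; P3→Y gives 9>5]

Nash profiles: (B,S,Y)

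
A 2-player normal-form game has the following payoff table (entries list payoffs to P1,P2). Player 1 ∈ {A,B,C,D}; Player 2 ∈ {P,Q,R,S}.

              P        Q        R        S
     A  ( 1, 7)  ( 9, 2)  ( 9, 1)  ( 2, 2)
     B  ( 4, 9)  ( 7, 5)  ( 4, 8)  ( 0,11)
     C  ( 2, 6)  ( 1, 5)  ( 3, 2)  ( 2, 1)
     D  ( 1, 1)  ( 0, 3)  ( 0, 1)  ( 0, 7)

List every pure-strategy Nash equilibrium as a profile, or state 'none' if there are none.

(A,P): not NE [P1→B gives 4>1]
(A,Q): not NE [P2→P gives 7>2]
(A,R): not NE [P2→P gives 7>1]
(A,S): not NE [P2→P gives 7>2]
(B,P): not NE [P2→S gives 11>9]
(B,Q): not NE [P1→A gives 9>7; P2→S gives 11>5]
(B,R): not NE [P1→A gives 9>4; P2→S gives 11>8]
(B,S): not NE [P1→C gives 2>0]
(C,P): not NE [P1→B gives 4>2]
(C,Q): not NE [P1→A gives 9>1; P2→P gives 6>5]
(C,R): not NE [P1→A gives 9>3; P2→P gives 6>2]
(C,S): not NE [P2→P gives 6>1]
(D,P): not NE [P1→B gives 4>1; P2→S gives 7>1]
(D,Q): not NE [P1→A gives 9>0; P2→S gives 7>3]
(D,R): not NE [P1→A gives 9>0; P2→S gives 7>1]
(D,S): not NE [P1→C gives 2>0]

Equilibria: none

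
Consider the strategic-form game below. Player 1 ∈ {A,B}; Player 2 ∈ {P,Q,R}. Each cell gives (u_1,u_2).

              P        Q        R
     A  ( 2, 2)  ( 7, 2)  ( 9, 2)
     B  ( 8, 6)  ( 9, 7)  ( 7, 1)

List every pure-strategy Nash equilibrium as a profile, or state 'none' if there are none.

(A,P): not NE [P1→B gives 8>2]
(A,Q): not NE [P1→B gives 9>7]
(A,R): NE
(B,P): not NE [P2→Q gives 7>6]
(B,Q): NE
(B,R): not NE [P1→A gives 9>7; P2→Q gives 7>1]

Nash profiles: (A,R), (B,Q)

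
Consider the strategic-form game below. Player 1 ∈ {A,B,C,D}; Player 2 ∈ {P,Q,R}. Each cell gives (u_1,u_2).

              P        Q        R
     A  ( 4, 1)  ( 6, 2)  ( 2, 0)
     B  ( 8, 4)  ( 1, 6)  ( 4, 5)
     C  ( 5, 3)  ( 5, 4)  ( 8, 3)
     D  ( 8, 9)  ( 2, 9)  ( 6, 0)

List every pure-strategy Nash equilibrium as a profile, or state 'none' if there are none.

(A,P): not NE [P1→D gives 8>4; P2→Q gives 2>1]
(A,Q): NE
(A,R): not NE [P1→C gives 8>2; P2→Q gives 2>0]
(B,P): not NE [P2→Q gives 6>4]
(B,Q): not NE [P1→A gives 6>1]
(B,R): not NE [P1→C gives 8>4; P2→Q gives 6>5]
(C,P): not NE [P1→D gives 8>5; P2→Q gives 4>3]
(C,Q): not NE [P1→A gives 6>5]
(C,R): not NE [P2→Q gives 4>3]
(D,P): NE
(D,Q): not NE [P1→A gives 6>2]
(D,R): not NE [P1→C gives 8>6; P2→Q gives 9>0]

Nash profiles: (A,Q), (D,P)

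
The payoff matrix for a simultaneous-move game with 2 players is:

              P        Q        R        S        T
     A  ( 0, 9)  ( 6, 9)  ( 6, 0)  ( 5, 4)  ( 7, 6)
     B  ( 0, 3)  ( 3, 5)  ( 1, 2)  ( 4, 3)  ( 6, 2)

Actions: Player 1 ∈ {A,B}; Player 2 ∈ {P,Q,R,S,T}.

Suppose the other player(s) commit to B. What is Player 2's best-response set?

P2 best: {Q}

u_2(P vs B) = 3
u_2(Q vs B) = 5
u_2(R vs B) = 2
u_2(S vs B) = 3
u_2(T vs B) = 2
max payoff 5 at {Q}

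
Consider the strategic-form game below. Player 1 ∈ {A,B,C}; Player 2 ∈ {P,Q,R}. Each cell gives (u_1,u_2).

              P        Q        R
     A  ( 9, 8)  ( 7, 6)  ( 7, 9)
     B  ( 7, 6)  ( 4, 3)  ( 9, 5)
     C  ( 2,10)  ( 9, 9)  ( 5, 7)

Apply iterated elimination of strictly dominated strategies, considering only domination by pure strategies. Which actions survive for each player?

P2 drop Q (P beats it: A:8>6 B:6>3 C:10>9)
P1 drop C (A beats it: P:9>2 R:7>5)
P1→{A,B} P2→{P,R}

IESDS → P1:{A,B} P2:{P,R}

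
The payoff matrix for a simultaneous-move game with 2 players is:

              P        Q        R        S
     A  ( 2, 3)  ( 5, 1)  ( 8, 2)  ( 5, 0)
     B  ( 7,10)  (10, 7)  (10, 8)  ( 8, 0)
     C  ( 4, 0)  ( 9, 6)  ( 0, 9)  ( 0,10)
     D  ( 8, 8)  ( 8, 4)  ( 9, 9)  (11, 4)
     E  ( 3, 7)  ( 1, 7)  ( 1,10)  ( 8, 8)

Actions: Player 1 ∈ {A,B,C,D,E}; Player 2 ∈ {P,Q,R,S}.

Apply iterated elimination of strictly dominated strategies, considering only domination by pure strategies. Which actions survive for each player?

P1 drop A (B beats it: P:7>2 Q:10>5 R:10>8 S:8>5)
P1 drop C (B beats it: P:7>4 Q:10>9 R:10>0 S:8>0)
P1 drop E (D beats it: P:8>3 Q:8>1 R:9>1 S:11>8)
P2 drop Q (P beats it: B:10>7 D:8>4)
P2 drop S (P beats it: B:10>0 D:8>4)
P1→{B,D} P2→{P,R}

IESDS → P1:{B,D} P2:{P,R}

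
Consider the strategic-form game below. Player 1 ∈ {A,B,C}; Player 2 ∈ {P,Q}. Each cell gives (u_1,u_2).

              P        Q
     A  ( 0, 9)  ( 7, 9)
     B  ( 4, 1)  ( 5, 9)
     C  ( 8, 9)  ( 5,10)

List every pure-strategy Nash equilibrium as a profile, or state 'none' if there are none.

NE set: (A,Q)

(A,P): not NE [P1→C gives 8>0]
(A,Q): NE
(B,P): not NE [P1→C gives 8>4; P2→Q gives 9>1]
(B,Q): not NE [P1→A gives 7>5]
(C,P): not NE [P2→Q gives 10>9]
(C,Q): not NE [P1→A gives 7>5]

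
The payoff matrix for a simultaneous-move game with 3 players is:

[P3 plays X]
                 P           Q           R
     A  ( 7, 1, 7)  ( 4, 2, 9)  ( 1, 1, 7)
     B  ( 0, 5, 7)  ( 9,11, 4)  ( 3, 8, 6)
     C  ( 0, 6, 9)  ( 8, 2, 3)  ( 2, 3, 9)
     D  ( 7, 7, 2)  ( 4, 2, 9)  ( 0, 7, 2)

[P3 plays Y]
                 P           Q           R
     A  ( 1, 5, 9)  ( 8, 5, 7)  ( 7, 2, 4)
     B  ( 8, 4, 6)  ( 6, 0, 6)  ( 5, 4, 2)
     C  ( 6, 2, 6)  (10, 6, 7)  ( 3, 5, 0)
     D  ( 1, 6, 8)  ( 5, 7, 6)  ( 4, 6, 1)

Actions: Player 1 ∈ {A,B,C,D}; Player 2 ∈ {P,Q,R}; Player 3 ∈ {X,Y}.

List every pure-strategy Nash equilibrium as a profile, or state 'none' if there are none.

PSNE = {(C,Q,Y)}

(A,P,X): not NE [P2→Q gives 2>1; P3→Y gives 9>7]
(A,P,Y): not NE [P1→B gives 8>1]
(A,Q,X): not NE [P1→B gives 9>4]
(A,Q,Y): not NE [P1→C gives 10>8; P3→X gives 9>7]
(A,R,X): not NE [P1→B gives 3>1; P2→Q gives 2>1]
(A,R,Y): not NE [P2→Q gives 5>2; P3→X gives 7>4]
(B,P,X): not NE [P1→D gives 7>0; P2→Q gives 11>5]
(B,P,Y): not NE [P3→X gives 7>6]
(B,Q,X): not NE [P3→Y gives 6>4]
(B,Q,Y): not NE [P1→C gives 10>6; P2→R gives 4>0]
(B,R,X): not NE [P2→Q gives 11>8]
(B,R,Y): not NE [P1→A gives 7>5; P3→X gives 6>2]
(C,P,X): not NE [P1→D gives 7>0]
(C,P,Y): not NE [P1→B gives 8>6; P2→Q gives 6>2; P3→X gives 9>6]
(C,Q,X): not NE [P1→B gives 9>8; P2→P gives 6>2; P3→Y gives 7>3]
(C,Q,Y): NE
(C,R,X): not NE [P1→B gives 3>2; P2→P gives 6>3]
(C,R,Y): not NE [P1→A gives 7>3; P2→Q gives 6>5; P3→X gives 9>0]
(D,P,X): not NE [P3→Y gives 8>2]
(D,P,Y): not NE [P1→B gives 8>1; P2→Q gives 7>6]
(D,Q,X): not NE [P1→B gives 9>4; P2→R gives 7>2]
(D,Q,Y): not NE [P1→C gives 10>5; P3→X gives 9>6]
(D,R,X): not NE [P1→B gives 3>0]
(D,R,Y): not NE [P1→A gives 7>4; P2→Q gives 7>6; P3→X gives 2>1]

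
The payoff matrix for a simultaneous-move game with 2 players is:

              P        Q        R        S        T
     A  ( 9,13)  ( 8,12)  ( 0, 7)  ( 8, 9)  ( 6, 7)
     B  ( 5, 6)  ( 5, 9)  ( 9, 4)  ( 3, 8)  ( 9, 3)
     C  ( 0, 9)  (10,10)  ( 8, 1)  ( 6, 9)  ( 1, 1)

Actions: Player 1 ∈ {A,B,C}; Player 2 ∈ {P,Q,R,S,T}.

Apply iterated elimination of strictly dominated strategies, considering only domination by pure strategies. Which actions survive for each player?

Survivors P1:{A,C} P2:{P,Q}

P2 drop R (P beats it: A:13>7 B:6>4 C:9>1)
P2 drop S (Q beats it: A:12>9 B:9>8 C:10>9)
P2 drop T (P beats it: A:13>7 B:6>3 C:9>1)
P1 drop B (A beats it: P:9>5 Q:8>5)
P1→{A,C} P2→{P,Q}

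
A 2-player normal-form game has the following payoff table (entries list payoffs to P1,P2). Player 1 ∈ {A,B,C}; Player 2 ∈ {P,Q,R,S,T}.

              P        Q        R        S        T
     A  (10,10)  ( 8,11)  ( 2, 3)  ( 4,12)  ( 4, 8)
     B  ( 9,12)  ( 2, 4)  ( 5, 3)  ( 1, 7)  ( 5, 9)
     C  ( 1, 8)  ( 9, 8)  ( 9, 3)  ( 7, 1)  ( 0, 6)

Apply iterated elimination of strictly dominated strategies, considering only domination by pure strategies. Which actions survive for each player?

P2 drop R (P beats it: A:10>3 B:12>3 C:8>3)
P2 drop T (P beats it: A:10>8 B:12>9 C:8>6)
P1 drop B (A beats it: P:10>9 Q:8>2 S:4>1)
P1→{A,C} P2→{P,Q,S}

Remaining: P1:{A,C} P2:{P,Q,S}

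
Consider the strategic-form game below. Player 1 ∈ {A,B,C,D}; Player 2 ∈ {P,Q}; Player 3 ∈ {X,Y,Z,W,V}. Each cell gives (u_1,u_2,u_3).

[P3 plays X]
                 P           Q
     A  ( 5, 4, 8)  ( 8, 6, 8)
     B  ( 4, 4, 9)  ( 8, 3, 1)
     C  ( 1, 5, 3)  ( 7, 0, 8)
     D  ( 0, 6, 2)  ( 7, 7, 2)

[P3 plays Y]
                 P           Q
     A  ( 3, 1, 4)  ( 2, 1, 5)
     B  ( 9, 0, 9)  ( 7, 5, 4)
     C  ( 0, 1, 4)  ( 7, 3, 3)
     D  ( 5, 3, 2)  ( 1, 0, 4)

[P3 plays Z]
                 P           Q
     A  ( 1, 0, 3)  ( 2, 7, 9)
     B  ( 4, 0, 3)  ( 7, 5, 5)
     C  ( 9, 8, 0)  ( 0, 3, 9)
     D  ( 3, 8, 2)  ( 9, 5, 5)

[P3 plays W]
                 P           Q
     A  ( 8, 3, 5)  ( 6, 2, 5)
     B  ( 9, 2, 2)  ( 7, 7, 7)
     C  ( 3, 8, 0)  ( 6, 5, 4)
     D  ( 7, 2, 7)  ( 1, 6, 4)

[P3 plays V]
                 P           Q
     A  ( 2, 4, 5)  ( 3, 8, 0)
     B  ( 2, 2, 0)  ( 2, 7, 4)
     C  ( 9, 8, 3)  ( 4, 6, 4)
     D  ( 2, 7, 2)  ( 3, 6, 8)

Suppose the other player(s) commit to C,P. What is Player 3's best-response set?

u_3(X vs C,P) = 3
u_3(Y vs C,P) = 4
u_3(Z vs C,P) = 0
u_3(W vs C,P) = 0
u_3(V vs C,P) = 3
max payoff 4 at {Y}

argmax u_3 = {Y}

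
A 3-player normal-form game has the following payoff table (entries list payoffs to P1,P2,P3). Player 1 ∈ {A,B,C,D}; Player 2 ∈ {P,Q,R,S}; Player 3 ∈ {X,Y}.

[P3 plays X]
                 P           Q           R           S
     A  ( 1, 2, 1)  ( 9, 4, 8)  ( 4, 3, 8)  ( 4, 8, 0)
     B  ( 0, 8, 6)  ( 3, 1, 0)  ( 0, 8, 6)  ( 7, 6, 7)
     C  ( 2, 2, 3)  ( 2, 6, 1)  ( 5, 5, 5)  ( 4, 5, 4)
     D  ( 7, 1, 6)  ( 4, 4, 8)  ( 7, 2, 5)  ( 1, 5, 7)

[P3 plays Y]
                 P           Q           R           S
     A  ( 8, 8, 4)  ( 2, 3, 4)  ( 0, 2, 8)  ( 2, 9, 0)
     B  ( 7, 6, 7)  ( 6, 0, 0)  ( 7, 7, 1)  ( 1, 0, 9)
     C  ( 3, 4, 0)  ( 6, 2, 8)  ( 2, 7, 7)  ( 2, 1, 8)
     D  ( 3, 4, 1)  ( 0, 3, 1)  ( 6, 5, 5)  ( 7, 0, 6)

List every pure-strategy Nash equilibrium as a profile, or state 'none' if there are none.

PSNE: ∅

(A,P,X): not NE [P1→D gives 7>1; P2→S gives 8>2; P3→Y gives 4>1]
(A,P,Y): not NE [P2→S gives 9>8]
(A,Q,X): not NE [P2→S gives 8>4]
(A,Q,Y): not NE [P1→C gives 6>2; P2→S gives 9>3; P3→X gives 8>4]
(A,R,X): not NE [P1→D gives 7>4; P2→S gives 8>3]
(A,R,Y): not NE [P1→B gives 7>0; P2→S gives 9>2]
(A,S,X): not NE [P1→B gives 7>4]
(A,S,Y): not NE [P1→D gives 7>2]
(B,P,X): not NE [P1→D gives 7>0; P3→Y gives 7>6]
(B,P,Y): not NE [P1→A gives 8>7; P2→R gives 7>6]
(B,Q,X): not NE [P1→A gives 9>3; P2→R gives 8>1]
(B,Q,Y): not NE [P2→R gives 7>0]
(B,R,X): not NE [P1→D gives 7>0]
(B,R,Y): not NE [P3→X gives 6>1]
(B,S,X): not NE [P2→R gives 8>6; P3→Y gives 9>7]
(B,S,Y): not NE [P1→D gives 7>1; P2→R gives 7>0]
(C,P,X): not NE [P1→D gives 7>2; P2→Q gives 6>2]
(C,P,Y): not NE [P1→A gives 8>3; P2→R gives 7>4; P3→X gives 3>0]
(C,Q,X): not NE [P1→A gives 9>2; P3→Y gives 8>1]
(C,Q,Y): not NE [P2→R gives 7>2]
(C,R,X): not NE [P1→D gives 7>5; P2→Q gives 6>5; P3→Y gives 7>5]
(C,R,Y): not NE [P1→B gives 7>2]
(C,S,X): not NE [P1→B gives 7>4; P2→Q gives 6>5; P3→Y gives 8>4]
(C,S,Y): not NE [P1→D gives 7>2; P2→R gives 7>1]
(D,P,X): not NE [P2→S gives 5>1]
(D,P,Y): not NE [P1→A gives 8>3; P2→R gives 5>4; P3→X gives 6>1]
(D,Q,X): not NE [P1→A gives 9>4; P2→S gives 5>4]
(D,Q,Y): not NE [P1→C gives 6>0; P2→R gives 5>3; P3→X gives 8>1]
(D,R,X): not NE [P2→S gives 5>2]
(D,R,Y): not NE [P1→B gives 7>6]
(D,S,X): not NE [P1→B gives 7>1]
(D,S,Y): not NE [P2→R gives 5>0; P3→X gives 7>6]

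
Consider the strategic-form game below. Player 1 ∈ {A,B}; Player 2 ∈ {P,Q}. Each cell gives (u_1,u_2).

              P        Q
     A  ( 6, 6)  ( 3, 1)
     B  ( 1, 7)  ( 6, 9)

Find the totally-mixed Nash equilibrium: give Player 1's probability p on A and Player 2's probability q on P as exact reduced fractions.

P1 mixes 2/7 on A; P2 mixes 3/8 on P

P1 indiff ⇒ q·6+(1-q)·3 = q·1+(1-q)·6 ⇒ q(5) = (1-q)(3) ⇒ q = 3/8
P2 indiff ⇒ p·6+(1-p)·7 = p·1+(1-p)·9 ⇒ p(5) = (1-p)(2) ⇒ p = 2/7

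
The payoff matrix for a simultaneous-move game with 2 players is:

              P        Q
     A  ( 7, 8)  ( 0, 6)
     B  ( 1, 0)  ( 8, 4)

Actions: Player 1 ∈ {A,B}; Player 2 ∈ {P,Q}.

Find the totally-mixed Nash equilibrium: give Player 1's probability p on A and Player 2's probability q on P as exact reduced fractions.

p=2/3, q=4/7

P1 indiff ⇒ q·7+(1-q)·0 = q·1+(1-q)·8 ⇒ q(6) = (1-q)(8) ⇒ q = 4/7
P2 indiff ⇒ p·8+(1-p)·0 = p·6+(1-p)·4 ⇒ p(2) = (1-p)(4) ⇒ p = 2/3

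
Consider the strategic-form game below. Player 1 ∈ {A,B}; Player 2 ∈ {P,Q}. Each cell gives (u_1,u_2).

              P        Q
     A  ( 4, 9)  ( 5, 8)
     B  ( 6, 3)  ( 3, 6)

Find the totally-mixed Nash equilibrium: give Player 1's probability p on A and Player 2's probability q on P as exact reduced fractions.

(p,q) = (3/4, 1/2)

P1 indiff ⇒ q·4+(1-q)·5 = q·6+(1-q)·3 ⇒ q(-2) = (1-q)(-2) ⇒ q = 1/2
P2 indiff ⇒ p·9+(1-p)·3 = p·8+(1-p)·6 ⇒ p(1) = (1-p)(3) ⇒ p = 3/4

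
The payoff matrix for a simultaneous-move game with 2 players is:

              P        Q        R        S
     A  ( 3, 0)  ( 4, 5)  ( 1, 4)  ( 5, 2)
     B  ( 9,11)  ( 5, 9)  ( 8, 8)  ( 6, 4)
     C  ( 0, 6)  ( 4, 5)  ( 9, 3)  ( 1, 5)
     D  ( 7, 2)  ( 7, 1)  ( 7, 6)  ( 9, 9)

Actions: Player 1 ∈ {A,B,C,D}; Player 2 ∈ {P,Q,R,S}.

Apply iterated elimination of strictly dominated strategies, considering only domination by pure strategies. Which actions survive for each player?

Remaining: P1:{B,C,D} P2:{P,R,S}

P1 drop A (B beats it: P:9>3 Q:5>4 R:8>1 S:6>5)
P2 drop Q (P beats it: B:11>9 C:6>5 D:2>1)
P1→{B,C,D} P2→{P,R,S}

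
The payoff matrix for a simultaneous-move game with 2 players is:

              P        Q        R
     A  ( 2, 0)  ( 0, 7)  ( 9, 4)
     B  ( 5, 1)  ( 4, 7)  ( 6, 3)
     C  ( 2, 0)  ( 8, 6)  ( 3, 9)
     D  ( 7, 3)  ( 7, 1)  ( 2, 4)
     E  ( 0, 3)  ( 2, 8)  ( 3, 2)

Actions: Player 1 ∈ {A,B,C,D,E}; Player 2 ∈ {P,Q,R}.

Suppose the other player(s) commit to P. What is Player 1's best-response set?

argmax u_1 = {D}

u_1(A vs P) = 2
u_1(B vs P) = 5
u_1(C vs P) = 2
u_1(D vs P) = 7
u_1(E vs P) = 0
max payoff 7 at {D}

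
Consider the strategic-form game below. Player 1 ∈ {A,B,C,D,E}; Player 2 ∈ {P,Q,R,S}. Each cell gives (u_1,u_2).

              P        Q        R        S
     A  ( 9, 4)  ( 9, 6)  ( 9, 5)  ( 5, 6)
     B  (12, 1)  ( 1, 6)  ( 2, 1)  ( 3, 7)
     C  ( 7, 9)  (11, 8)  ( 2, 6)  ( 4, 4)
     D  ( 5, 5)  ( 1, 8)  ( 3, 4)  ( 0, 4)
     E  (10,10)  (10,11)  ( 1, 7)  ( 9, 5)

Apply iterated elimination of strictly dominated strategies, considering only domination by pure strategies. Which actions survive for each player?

Remaining: P1:{B,C,E} P2:{P,Q,S}

P1 drop D (A beats it: P:9>5 Q:9>1 R:9>3 S:5>0)
P2 drop R (Q beats it: A:6>5 B:6>1 C:8>6 E:11>7)
P1 drop A (E beats it: P:10>9 Q:10>9 S:9>5)
P1→{B,C,E} P2→{P,Q,S}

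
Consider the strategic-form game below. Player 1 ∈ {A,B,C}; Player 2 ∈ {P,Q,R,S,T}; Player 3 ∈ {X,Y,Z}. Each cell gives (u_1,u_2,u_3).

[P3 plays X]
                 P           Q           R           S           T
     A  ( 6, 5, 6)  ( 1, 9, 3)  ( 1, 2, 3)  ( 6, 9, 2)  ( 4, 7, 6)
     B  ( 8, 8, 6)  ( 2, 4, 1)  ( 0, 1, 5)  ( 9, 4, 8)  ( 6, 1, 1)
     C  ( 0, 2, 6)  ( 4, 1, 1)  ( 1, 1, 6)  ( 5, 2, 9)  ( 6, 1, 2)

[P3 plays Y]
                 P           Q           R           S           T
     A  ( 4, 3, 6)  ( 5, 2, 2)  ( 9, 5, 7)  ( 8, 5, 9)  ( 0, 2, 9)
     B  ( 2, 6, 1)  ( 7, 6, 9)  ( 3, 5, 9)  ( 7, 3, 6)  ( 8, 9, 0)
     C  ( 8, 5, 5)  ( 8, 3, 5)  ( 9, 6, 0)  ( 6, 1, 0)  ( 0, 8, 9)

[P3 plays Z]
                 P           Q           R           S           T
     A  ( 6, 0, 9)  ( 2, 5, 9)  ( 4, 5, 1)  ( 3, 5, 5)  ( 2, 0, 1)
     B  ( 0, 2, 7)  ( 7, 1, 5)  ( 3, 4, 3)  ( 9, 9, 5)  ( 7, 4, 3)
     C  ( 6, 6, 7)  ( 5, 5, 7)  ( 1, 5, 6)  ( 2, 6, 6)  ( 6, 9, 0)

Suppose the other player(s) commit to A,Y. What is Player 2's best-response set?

u_2(P vs A,Y) = 3
u_2(Q vs A,Y) = 2
u_2(R vs A,Y) = 5
u_2(S vs A,Y) = 5
u_2(T vs A,Y) = 2
max payoff 5 at {R,S}

P2 best: {R,S}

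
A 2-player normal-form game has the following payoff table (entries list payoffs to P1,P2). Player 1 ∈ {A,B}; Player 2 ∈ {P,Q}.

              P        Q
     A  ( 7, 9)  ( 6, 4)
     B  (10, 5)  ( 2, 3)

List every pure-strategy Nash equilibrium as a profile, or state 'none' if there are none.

(A,P): not NE [P1→B gives 10>7]
(A,Q): not NE [P2→P gives 9>4]
(B,P): NE
(B,Q): not NE [P1→A gives 6>2; P2→P gives 5>3]

NE set: (B,P)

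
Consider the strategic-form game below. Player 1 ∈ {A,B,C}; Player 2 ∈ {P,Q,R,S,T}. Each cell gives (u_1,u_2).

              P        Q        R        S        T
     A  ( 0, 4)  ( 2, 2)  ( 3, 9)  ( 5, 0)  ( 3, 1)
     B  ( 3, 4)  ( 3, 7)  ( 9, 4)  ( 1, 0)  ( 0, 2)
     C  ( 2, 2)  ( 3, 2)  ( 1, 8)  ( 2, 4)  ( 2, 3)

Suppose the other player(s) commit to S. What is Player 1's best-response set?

u_1(A vs S) = 5
u_1(B vs S) = 1
u_1(C vs S) = 2
max payoff 5 at {A}

argmax u_1 = {A}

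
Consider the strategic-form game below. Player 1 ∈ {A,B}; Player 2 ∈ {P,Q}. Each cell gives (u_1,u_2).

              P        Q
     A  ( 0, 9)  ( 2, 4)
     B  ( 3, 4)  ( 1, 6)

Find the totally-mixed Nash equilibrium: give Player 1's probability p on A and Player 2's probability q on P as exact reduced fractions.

(p,q) = (2/7, 1/4)

P1 indiff ⇒ q·0+(1-q)·2 = q·3+(1-q)·1 ⇒ q(-3) = (1-q)(-1) ⇒ q = 1/4
P2 indiff ⇒ p·9+(1-p)·4 = p·4+(1-p)·6 ⇒ p(5) = (1-p)(2) ⇒ p = 2/7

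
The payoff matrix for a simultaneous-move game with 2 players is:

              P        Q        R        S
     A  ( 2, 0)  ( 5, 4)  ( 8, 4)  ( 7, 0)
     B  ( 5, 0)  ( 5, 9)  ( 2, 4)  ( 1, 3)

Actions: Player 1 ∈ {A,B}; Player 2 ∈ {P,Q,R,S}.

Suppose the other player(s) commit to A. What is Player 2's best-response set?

u_2(P vs A) = 0
u_2(Q vs A) = 4
u_2(R vs A) = 4
u_2(S vs A) = 0
max payoff 4 at {Q,R}

BR_2 = {Q,R}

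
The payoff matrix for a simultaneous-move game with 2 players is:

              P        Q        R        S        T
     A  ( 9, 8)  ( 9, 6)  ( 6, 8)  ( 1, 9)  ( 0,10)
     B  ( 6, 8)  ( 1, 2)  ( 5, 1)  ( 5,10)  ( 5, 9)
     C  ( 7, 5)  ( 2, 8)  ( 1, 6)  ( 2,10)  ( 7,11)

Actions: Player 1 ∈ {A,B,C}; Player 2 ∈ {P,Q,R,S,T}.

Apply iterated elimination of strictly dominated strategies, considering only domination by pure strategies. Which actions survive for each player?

Survivors P1:{B,C} P2:{S,T}

P2 drop P (S beats it: A:9>8 B:10>8 C:10>5)
P2 drop Q (S beats it: A:9>6 B:10>2 C:10>8)
P2 drop R (S beats it: A:9>8 B:10>1 C:10>6)
P1 drop A (B beats it: S:5>1 T:5>0)
P1→{B,C} P2→{S,T}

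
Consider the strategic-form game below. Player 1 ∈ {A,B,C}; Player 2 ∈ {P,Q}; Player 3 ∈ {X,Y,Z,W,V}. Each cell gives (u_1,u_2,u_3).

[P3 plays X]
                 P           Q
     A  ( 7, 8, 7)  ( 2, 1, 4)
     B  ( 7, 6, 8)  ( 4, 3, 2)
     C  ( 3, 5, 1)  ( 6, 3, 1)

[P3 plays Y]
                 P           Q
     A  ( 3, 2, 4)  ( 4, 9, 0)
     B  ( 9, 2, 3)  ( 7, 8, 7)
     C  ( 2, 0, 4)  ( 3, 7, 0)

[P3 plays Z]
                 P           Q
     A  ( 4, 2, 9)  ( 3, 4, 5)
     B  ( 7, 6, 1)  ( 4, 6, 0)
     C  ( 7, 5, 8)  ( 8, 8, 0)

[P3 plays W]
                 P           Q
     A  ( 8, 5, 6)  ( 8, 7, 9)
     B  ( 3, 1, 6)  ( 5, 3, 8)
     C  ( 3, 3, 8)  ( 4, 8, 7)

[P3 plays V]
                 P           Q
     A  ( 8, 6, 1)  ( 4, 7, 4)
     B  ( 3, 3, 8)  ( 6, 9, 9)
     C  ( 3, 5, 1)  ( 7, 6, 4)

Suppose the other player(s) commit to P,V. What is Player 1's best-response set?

u_1(A vs P,V) = 8
u_1(B vs P,V) = 3
u_1(C vs P,V) = 3
max payoff 8 at {A}

BR_1 = {A}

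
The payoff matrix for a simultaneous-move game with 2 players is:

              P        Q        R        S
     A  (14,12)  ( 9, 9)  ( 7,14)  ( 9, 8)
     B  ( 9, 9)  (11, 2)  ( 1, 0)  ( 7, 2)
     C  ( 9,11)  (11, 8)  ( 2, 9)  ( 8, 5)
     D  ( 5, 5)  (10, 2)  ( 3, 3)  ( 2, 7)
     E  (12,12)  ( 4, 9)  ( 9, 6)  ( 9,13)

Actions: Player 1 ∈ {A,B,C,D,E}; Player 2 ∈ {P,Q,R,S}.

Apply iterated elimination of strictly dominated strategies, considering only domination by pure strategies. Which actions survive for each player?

P2 drop Q (P beats it: A:12>9 B:9>2 C:11>8 D:5>2 E:12>9)
P1 drop B (A beats it: P:14>9 R:7>1 S:9>7)
P1 drop C (A beats it: P:14>9 R:7>2 S:9>8)
P1 drop D (A beats it: P:14>5 R:7>3 S:9>2)
P1→{A,E} P2→{P,R,S}

Remaining: P1:{A,E} P2:{P,R,S}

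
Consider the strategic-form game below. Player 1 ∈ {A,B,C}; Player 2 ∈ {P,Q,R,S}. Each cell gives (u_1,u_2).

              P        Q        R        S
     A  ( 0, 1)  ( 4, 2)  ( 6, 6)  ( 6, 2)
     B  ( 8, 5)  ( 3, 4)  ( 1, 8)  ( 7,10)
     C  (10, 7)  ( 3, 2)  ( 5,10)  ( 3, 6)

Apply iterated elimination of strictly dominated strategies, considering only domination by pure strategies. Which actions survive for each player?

IESDS → P1:{A,B} P2:{R,S}

P2 drop P (R beats it: A:6>1 B:8>5 C:10>7)
P1 drop C (A beats it: Q:4>3 R:6>5 S:6>3)
P2 drop Q (R beats it: A:6>2 B:8>4)
P1→{A,B} P2→{R,S}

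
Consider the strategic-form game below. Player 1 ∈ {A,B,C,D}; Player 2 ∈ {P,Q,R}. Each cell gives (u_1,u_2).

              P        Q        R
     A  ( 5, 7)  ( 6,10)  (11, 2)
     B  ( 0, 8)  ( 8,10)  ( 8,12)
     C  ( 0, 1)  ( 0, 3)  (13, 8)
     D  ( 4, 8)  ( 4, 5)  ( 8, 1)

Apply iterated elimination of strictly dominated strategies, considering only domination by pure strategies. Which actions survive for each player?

Survivors P1:{A,B,C} P2:{Q,R}

P1 drop D (A beats it: P:5>4 Q:6>4 R:11>8)
P2 drop P (Q beats it: A:10>7 B:10>8 C:3>1)
P1→{A,B,C} P2→{Q,R}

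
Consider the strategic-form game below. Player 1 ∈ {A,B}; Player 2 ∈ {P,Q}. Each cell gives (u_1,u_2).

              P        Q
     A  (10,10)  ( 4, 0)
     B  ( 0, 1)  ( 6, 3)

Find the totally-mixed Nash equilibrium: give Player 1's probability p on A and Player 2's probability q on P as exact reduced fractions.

(p,q) = (1/6, 1/6)

P1 indiff ⇒ q·10+(1-q)·4 = q·0+(1-q)·6 ⇒ q(10) = (1-q)(2) ⇒ q = 1/6
P2 indiff ⇒ p·10+(1-p)·1 = p·0+(1-p)·3 ⇒ p(10) = (1-p)(2) ⇒ p = 1/6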